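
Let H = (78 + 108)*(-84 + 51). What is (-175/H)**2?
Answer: 30625/37675044 ≈ 0.00081287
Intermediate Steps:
H = -6138 (H = 186*(-33) = -6138)
(-175/H)**2 = (-175/(-6138))**2 = (-175*(-1/6138))**2 = (175/6138)**2 = 30625/37675044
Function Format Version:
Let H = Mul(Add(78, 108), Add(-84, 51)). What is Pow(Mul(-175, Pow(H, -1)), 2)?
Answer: Rational(30625, 37675044) ≈ 0.00081287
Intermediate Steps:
H = -6138 (H = Mul(186, -33) = -6138)
Pow(Mul(-175, Pow(H, -1)), 2) = Pow(Mul(-175, Pow(-6138, -1)), 2) = Pow(Mul(-175, Rational(-1, 6138)), 2) = Pow(Rational(175, 6138), 2) = Rational(30625, 37675044)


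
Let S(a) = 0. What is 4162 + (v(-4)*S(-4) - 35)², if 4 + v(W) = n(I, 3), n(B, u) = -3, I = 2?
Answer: 5387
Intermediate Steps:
v(W) = -7 (v(W) = -4 - 3 = -7)
4162 + (v(-4)*S(-4) - 35)² = 4162 + (-7*0 - 35)² = 4162 + (0 - 35)² = 4162 + (-35)² = 4162 + 1225 = 5387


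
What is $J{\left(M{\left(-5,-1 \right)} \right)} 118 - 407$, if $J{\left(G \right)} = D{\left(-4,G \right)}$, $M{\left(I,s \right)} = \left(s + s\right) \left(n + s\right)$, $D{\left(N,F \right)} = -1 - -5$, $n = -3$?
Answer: $65$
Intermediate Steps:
$D{\left(N,F \right)} = 4$ ($D{\left(N,F \right)} = -1 + 5 = 4$)
$M{\left(I,s \right)} = 2 s \left(-3 + s\right)$ ($M{\left(I,s \right)} = \left(s + s\right) \left(-3 + s\right) = 2 s \left(-3 + s\right)$)
$J{\left(G \right)} = 4$
$J{\left(M{\left(-5,-1 \right)} \right)} 118 - 407 = 4 \cdot 118 - 407 = 472 - 407 = 65$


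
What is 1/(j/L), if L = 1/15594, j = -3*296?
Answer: -1/13847472 ≈ -7.2215e-8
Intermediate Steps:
j = -888
L = 1/15594 ≈ 6.4127e-5
1/(j/L) = 1/(-888/1/15594) = 1/(-888*15594) = 1/(-13847472) = -1/13847472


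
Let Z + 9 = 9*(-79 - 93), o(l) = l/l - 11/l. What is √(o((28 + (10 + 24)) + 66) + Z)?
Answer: 9*I*√4918/16 ≈ 39.447*I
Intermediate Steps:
o(l) = 1 - 11/l
Z = -1557 (Z = -9 + 9*(-79 - 93) = -9 + 9*(-172) = -9 - 1548 = -1557)
√(o((28 + (10 + 24)) + 66) + Z) = √((-11 + ((28 + (10 + 24)) + 66))/((28 + (10 + 24)) + 66) - 1557) = √((-11 + ((28 + 34) + 66))/((28 + 34) + 66) - 1557) = √((-11 + (62 + 66))/(62 + 66) - 1557) = √((-11 + 128)/128 - 1557) = √((1/128)*117 - 1557) = √(117/128 - 1557) = √(-199179/128) = 9*I*√4918/16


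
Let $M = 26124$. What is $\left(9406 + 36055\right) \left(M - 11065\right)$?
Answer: $684597199$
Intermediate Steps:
$\left(9406 + 36055\right) \left(M - 11065\right) = \left(9406 + 36055\right) \left(26124 - 11065\right) = 45461 \cdot 15059 = 684597199$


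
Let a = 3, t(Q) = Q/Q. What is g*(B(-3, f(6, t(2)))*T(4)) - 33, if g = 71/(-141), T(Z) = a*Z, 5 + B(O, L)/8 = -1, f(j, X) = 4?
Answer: 12081/47 ≈ 257.04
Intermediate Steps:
t(Q) = 1
B(O, L) = -48 (B(O, L) = -40 + 8*(-1) = -40 - 8 = -48)
T(Z) = 3*Z
g = -71/141 (g = 71*(-1/141) = -71/141 ≈ -0.50355)
g*(B(-3, f(6, t(2)))*T(4)) - 33 = -(-1136)*3*4/47 - 33 = -(-1136)*12/47 - 33 = -71/141*(-576) - 33 = 13632/47 - 33 = 12081/47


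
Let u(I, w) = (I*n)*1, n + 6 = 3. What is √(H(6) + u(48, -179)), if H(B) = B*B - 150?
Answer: I*√258 ≈ 16.062*I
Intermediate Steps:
H(B) = -150 + B² (H(B) = B² - 150 = -150 + B²)
n = -3 (n = -6 + 3 = -3)
u(I, w) = -3*I (u(I, w) = (I*(-3))*1 = -3*I*1 = -3*I)
√(H(6) + u(48, -179)) = √((-150 + 6²) - 3*48) = √((-150 + 36) - 144) = √(-114 - 144) = √(-258) = I*√258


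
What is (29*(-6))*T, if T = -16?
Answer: 2784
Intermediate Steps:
(29*(-6))*T = (29*(-6))*(-16) = -174*(-16) = 2784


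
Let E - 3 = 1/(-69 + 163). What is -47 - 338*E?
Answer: -50036/47 ≈ -1064.6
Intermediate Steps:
E = 283/94 (E = 3 + 1/(-69 + 163) = 3 + 1/94 = 283/94 ≈ 3.0106)
-47 - 338*E = -47 - 338*283/94 = -47 - 47827/47 = -50036/47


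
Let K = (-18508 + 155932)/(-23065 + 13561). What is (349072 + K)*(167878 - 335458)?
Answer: -643445688830/11 ≈ -5.8495e+10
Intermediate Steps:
K = -2863/198 (K = 137424/(-9504) = 137424*(-1/9504) = -2863/198 ≈ -14.460)
(349072 + K)*(167878 - 335458) = (349072 - 2863/198)*(167878 - 335458) = (69113393/198)*(-167580) = -643445688830/11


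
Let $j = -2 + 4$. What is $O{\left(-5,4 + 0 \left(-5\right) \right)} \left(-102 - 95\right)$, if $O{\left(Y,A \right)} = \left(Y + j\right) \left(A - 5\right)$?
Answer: $-591$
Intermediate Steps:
$j = 2$
$O{\left(Y,A \right)} = \left(-5 + A\right) \left(2 + Y\right)$ ($O{\left(Y,A \right)} = \left(Y + 2\right) \left(A - 5\right) = \left(2 + Y\right) \left(-5 + A\right) = \left(-5 + A\right) \left(2 + Y\right)$)
$O{\left(-5,4 + 0 \left(-5\right) \right)} \left(-102 - 95\right) = \left(-10 - -25 + 2 \left(4 + 0 \left(-5\right)\right) + \left(4 + 0 \left(-5\right)\right) \left(-5\right)\right) \left(-102 - 95\right) = \left(-10 + 25 + 2 \left(4 + 0\right) + \left(4 + 0\right) \left(-5\right)\right) \left(-197\right) = \left(-10 + 25 + 2 \cdot 4 + 4 \left(-5\right)\right) \left(-197\right) = \left(-10 + 25 + 8 - 20\right) \left(-197\right) = 3 \left(-197\right) = -591$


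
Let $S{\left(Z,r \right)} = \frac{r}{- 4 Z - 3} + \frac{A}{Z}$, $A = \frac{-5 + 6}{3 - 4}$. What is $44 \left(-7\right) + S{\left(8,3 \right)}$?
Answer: $- \frac{86299}{280} \approx -308.21$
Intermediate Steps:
$A = -1$ ($A = 1 \frac{1}{-1} = 1 \left(-1\right) = -1$)
$S{\left(Z,r \right)} = - \frac{1}{Z} + \frac{r}{-3 - 4 Z}$ ($S{\left(Z,r \right)} = \frac{r}{- 4 Z - 3} - \frac{1}{Z} = \frac{r}{-3 - 4 Z} - \frac{1}{Z} = - \frac{1}{Z} + \frac{r}{-3 - 4 Z}$)
$44 \left(-7\right) + S{\left(8,3 \right)} = 44 \left(-7\right) + \frac{-3 - 32 - 8 \cdot 3}{8 \left(3 + 4 \cdot 8\right)} = -308 + \frac{-3 - 32 - 24}{8 \left(3 + 32\right)} = -308 + \frac{1}{8} \cdot \frac{1}{35} \left(-59\right) = -308 - \frac{59}{280} = - \frac{86299}{280}$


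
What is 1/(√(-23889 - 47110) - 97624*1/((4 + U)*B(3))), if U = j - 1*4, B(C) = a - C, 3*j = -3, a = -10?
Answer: -1269112/9542444207 - 169*I*√70999/9542444207 ≈ -0.000133 - 4.719e-6*I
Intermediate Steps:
j = -1 (j = (⅓)*(-3) = -1)
B(C) = -10 - C
U = -5 (U = -1 - 1*4 = -1 - 4 = -5)
1/(√(-23889 - 47110) - 97624*1/((4 + U)*B(3))) = 1/(√(-23889 - 47110) - 97624*1/((-10 - 1*3)*(4 - 5))) = 1/(√(-70999) - 97624*(-1/(-10 - 3))) = 1/(I*√70999 - 97624/((-13*(-1)))) = 1/(I*√70999 - 97624/13) = 1/(-97624/13 + I*√70999)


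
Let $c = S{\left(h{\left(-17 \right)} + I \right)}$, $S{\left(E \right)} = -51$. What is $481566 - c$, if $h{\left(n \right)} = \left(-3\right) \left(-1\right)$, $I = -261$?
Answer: $481617$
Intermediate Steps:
$h{\left(n \right)} = 3$
$c = -51$
$481566 - c = 481566 - -51 = 481566 + 51 = 481617$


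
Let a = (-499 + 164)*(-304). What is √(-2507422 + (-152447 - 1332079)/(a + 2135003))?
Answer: 2*I*√3136451391607160074/2236843 ≈ 1583.5*I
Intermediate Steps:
a = 101840 (a = -335*(-304) = 101840)
√(-2507422 + (-152447 - 1332079)/(a + 2135003)) = √(-2507422 + (-152447 - 1332079)/(101840 + 2135003)) = √(-2507422 - 1484526/2236843) = √(-5608710833272/2236843) = 2*I*√3136451391607160074/2236843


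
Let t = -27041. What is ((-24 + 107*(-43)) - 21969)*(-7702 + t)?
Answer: 923955342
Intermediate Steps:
((-24 + 107*(-43)) - 21969)*(-7702 + t) = ((-24 + 107*(-43)) - 21969)*(-7702 - 27041) = ((-24 - 4601) - 21969)*(-34743) = (-4625 - 21969)*(-34743) = -26594*(-34743) = 923955342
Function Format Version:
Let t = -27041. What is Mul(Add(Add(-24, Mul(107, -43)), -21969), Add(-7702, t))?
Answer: 923955342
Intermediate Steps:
Mul(Add(Add(-24, Mul(107, -43)), -21969), Add(-7702, t)) = Mul(Add(Add(-24, Mul(107, -43)), -21969), Add(-7702, -27041)) = Mul(Add(Add(-24, -4601), -21969), -34743) = Mul(Add(-4625, -21969), -34743) = Mul(-26594, -34743) = 923955342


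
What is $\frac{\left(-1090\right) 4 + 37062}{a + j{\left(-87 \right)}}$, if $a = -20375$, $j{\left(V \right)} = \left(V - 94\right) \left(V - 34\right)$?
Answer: $\frac{16351}{763} \approx 21.43$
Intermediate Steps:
$j{\left(V \right)} = \left(-94 + V\right) \left(-34 + V\right)$
$\frac{\left(-1090\right) 4 + 37062}{a + j{\left(-87 \right)}} = \frac{\left(-1090\right) 4 + 37062}{-20375 + \left(3196 + \left(-87\right)^{2} - -11136\right)} = \frac{-4360 + 37062}{-20375 + \left(3196 + 7569 + 11136\right)} = \frac{32702}{-20375 + 21901} = \frac{32702}{1526} = 32702 \cdot \frac{1}{1526} = \frac{16351}{763}$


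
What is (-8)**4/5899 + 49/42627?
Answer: 174889243/251456673 ≈ 0.69550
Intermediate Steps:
(-8)**4/5899 + 49/42627 = 4096*(1/5899) + 49*(1/42627) = 4096/5899 + 49/42627 = 174889243/251456673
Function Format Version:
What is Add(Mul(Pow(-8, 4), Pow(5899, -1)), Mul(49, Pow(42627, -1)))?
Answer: Rational(174889243, 251456673) ≈ 0.69550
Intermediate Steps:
Add(Mul(Pow(-8, 4), Pow(5899, -1)), Mul(49, Pow(42627, -1))) = Add(Mul(4096, Rational(1, 5899)), Mul(49, Rational(1, 42627))) = Add(Rational(4096, 5899), Rational(49, 42627)) = Rational(174889243, 251456673)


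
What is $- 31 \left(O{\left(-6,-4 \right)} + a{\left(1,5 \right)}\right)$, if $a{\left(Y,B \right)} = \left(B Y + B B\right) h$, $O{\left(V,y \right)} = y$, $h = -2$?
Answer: $1984$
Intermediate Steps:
$a{\left(Y,B \right)} = - 2 B^{2} - 2 B Y$ ($a{\left(Y,B \right)} = \left(B Y + B B\right) \left(-2\right) = \left(B Y + B^{2}\right) \left(-2\right) = \left(B^{2} + B Y\right) \left(-2\right) = - 2 B^{2} - 2 B Y$)
$- 31 \left(O{\left(-6,-4 \right)} + a{\left(1,5 \right)}\right) = - 31 \left(-4 - 10 \left(5 + 1\right)\right) = - 31 \left(-4 - 10 \cdot 6\right) = - 31 \left(-4 - 60\right) = \left(-31\right) \left(-64\right) = 1984$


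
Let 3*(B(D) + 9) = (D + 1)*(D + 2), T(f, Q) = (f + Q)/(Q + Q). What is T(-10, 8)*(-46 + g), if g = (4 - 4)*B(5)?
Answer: 23/4 ≈ 5.7500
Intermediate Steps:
T(f, Q) = (Q + f)/(2*Q) (T(f, Q) = (Q + f)/((2*Q)) = (Q + f)*(1/(2*Q)) = (Q + f)/(2*Q))
B(D) = -9 + (1 + D)*(2 + D)/3 (B(D) = -9 + ((D + 1)*(D + 2))/3 = -9 + ((1 + D)*(2 + D))/3 = -9 + (1 + D)*(2 + D)/3)
g = 0 (g = (4 - 4)*(-25/3 + 5 + (⅓)*5²) = 0*(-25/3 + 5 + (⅓)*25) = 0*(-25/3 + 5 + 25/3) = 0*5 = 0)
T(-10, 8)*(-46 + g) = ((½)*(8 - 10)/8)*(-46 + 0) = ((½)*(⅛)*(-2))*(-46) = -⅛*(-46) = 23/4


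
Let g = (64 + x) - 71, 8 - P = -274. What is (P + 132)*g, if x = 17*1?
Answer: 4140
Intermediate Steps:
x = 17
P = 282 (P = 8 - 1*(-274) = 8 + 274 = 282)
g = 10 (g = (64 + 17) - 71 = 81 - 71 = 10)
(P + 132)*g = (282 + 132)*10 = 414*10 = 4140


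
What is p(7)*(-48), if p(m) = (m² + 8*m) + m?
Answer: -5376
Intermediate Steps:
p(m) = m² + 9*m
p(7)*(-48) = (7*(9 + 7))*(-48) = (7*16)*(-48) = 112*(-48) = -5376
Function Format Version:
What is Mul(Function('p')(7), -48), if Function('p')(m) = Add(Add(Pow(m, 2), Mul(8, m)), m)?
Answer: -5376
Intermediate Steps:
Function('p')(m) = Add(Pow(m, 2), Mul(9, m))
Mul(Function('p')(7), -48) = Mul(Mul(7, Add(9, 7)), -48) = Mul(Mul(7, 16), -48) = Mul(112, -48) = -5376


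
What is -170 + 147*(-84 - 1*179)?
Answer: -38831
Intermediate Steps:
-170 + 147*(-84 - 1*179) = -170 + 147*(-84 - 179) = -170 + 147*(-263) = -170 - 38661 = -38831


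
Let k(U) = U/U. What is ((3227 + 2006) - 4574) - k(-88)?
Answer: 658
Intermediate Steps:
k(U) = 1
((3227 + 2006) - 4574) - k(-88) = ((3227 + 2006) - 4574) - 1*1 = (5233 - 4574) - 1 = 659 - 1 = 658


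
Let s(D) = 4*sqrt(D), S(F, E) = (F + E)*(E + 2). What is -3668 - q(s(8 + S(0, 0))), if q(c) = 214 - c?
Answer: -3882 + 8*sqrt(2) ≈ -3870.7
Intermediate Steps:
S(F, E) = (2 + E)*(E + F) (S(F, E) = (E + F)*(2 + E) = (2 + E)*(E + F))
-3668 - q(s(8 + S(0, 0))) = -3668 - (214 - 4*sqrt(8 + (0**2 + 2*0 + 2*0 + 0*0))) = -3668 - (214 - 4*sqrt(8 + (0 + 0 + 0 + 0))) = -3668 - (214 - 4*sqrt(8 + 0)) = -3668 - (214 - 4*sqrt(8)) = -3668 - (214 - 4*2*sqrt(2)) = -3668 - (214 - 8*sqrt(2)) = -3668 + (-214 + 8*sqrt(2)) = -3882 + 8*sqrt(2)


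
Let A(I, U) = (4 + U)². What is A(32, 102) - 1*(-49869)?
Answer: 61105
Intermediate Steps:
A(32, 102) - 1*(-49869) = (4 + 102)² - 1*(-49869) = 106² + 49869 = 11236 + 49869 = 61105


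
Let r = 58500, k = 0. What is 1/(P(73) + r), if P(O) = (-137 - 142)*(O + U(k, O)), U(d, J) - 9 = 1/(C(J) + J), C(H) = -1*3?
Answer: 70/2493261 ≈ 2.8076e-5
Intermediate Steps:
C(H) = -3
U(d, J) = 9 + 1/(-3 + J)
P(O) = -279*O - 279*(-26 + 9*O)/(-3 + O) (P(O) = (-137 - 142)*(O + (-26 + 9*O)/(-3 + O)) = -279*(O + (-26 + 9*O)/(-3 + O)) = -279*O - 279*(-26 + 9*O)/(-3 + O))
1/(P(73) + r) = 1/(279*(26 - 1*73**2 - 6*73)/(-3 + 73) + 58500) = 1/(279*(26 - 1*5329 - 438)/70 + 58500) = 1/(279*(1/70)*(26 - 5329 - 438) + 58500) = 1/(279*(1/70)*(-5741) + 58500) = 1/(-1601739/70 + 58500) = 1/(2493261/70) = 70/2493261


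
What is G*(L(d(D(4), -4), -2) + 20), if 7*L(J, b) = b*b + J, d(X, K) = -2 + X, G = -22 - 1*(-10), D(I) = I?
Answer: -1752/7 ≈ -250.29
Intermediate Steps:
G = -12 (G = -22 + 10 = -12)
L(J, b) = J/7 + b²/7 (L(J, b) = (b*b + J)/7 = (b² + J)/7 = (J + b²)/7 = J/7 + b²/7)
G*(L(d(D(4), -4), -2) + 20) = -12*(((-2 + 4)/7 + (⅐)*(-2)²) + 20) = -12*(((⅐)*2 + (⅐)*4) + 20) = -12*((2/7 + 4/7) + 20) = -12*(6/7 + 20) = -12*146/7 = -1752/7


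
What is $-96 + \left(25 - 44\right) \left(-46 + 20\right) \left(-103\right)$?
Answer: $-50978$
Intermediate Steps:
$-96 + \left(25 - 44\right) \left(-46 + 20\right) \left(-103\right) = -96 + \left(-19\right) \left(-26\right) \left(-103\right) = -96 + 494 \left(-103\right) = -96 - 50882 = -50978$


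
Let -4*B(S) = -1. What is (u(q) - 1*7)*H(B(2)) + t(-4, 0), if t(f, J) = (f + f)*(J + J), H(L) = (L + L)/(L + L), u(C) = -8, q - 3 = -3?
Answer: -15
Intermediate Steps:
q = 0 (q = 3 - 3 = 0)
B(S) = 1/4 (B(S) = -1/4*(-1) = 1/4)
H(L) = 1 (H(L) = (2*L)/((2*L)) = (2*L)*(1/(2*L)) = 1)
t(f, J) = 4*J*f (t(f, J) = (2*f)*(2*J) = 4*J*f)
(u(q) - 1*7)*H(B(2)) + t(-4, 0) = (-8 - 1*7)*1 + 4*0*(-4) = (-8 - 7)*1 + 0 = -15*1 + 0 = -15 + 0 = -15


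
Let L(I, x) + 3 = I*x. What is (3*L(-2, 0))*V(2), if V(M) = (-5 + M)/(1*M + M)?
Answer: 27/4 ≈ 6.7500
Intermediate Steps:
V(M) = (-5 + M)/(2*M) (V(M) = (-5 + M)/(M + M) = (-5 + M)/((2*M)) = (-5 + M)*(1/(2*M)) = (-5 + M)/(2*M))
L(I, x) = -3 + I*x
(3*L(-2, 0))*V(2) = (3*(-3 - 2*0))*((1/2)*(-5 + 2)/2) = (3*(-3 + 0))*((1/2)*(1/2)*(-3)) = (3*(-3))*(-3/4) = -9*(-3/4) = 27/4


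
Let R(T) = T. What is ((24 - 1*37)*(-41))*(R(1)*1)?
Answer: 533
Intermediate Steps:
((24 - 1*37)*(-41))*(R(1)*1) = ((24 - 1*37)*(-41))*(1*1) = ((24 - 37)*(-41))*1 = -13*(-41)*1 = 533*1 = 533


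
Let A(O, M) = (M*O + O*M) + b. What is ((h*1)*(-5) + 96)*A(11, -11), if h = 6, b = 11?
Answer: -15246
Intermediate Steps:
A(O, M) = 11 + 2*M*O (A(O, M) = (M*O + O*M) + 11 = (M*O + M*O) + 11 = 2*M*O + 11 = 11 + 2*M*O)
((h*1)*(-5) + 96)*A(11, -11) = ((6*1)*(-5) + 96)*(11 + 2*(-11)*11) = (6*(-5) + 96)*(11 - 242) = (-30 + 96)*(-231) = 66*(-231) = -15246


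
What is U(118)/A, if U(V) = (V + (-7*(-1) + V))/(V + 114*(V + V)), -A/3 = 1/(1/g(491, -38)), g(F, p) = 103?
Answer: -81/2783266 ≈ -2.9102e-5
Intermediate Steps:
A = -309 (A = -3/(1/103) = -3/1/103 = -3*103 = -309)
U(V) = (7 + 2*V)/(229*V) (U(V) = (V + (7 + V))/(V + 114*(2*V)) = (7 + 2*V)/(V + 228*V) = (7 + 2*V)/((229*V)) = (7 + 2*V)*(1/(229*V)) = (7 + 2*V)/(229*V))
U(118)/A = ((1/229)*(7 + 2*118)/118)/(-309) = ((1/229)*(1/118)*(7 + 236))*(-1/309) = ((1/229)*(1/118)*243)*(-1/309) = (243/27022)*(-1/309) = -81/2783266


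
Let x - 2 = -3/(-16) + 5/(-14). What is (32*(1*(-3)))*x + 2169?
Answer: 13953/7 ≈ 1993.3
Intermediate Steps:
x = 205/112 (x = 2 + (-3/(-16) + 5/(-14)) = 2 + (-3*(-1/16) + 5*(-1/14)) = 2 + (3/16 - 5/14) = 2 - 19/112 = 205/112 ≈ 1.8304)
(32*(1*(-3)))*x + 2169 = (32*(1*(-3)))*(205/112) + 2169 = (32*(-3))*(205/112) + 2169 = -96*205/112 + 2169 = -1230/7 + 2169 = 13953/7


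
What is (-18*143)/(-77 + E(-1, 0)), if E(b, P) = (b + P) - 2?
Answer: 1287/40 ≈ 32.175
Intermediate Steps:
E(b, P) = -2 + P + b (E(b, P) = (P + b) - 2 = -2 + P + b)
(-18*143)/(-77 + E(-1, 0)) = (-18*143)/(-77 + (-2 + 0 - 1)) = -2574/(-77 - 3) = -2574/(-80) = -2574*(-1/80) = 1287/40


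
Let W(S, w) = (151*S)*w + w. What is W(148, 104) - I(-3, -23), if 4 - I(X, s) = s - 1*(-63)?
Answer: 2324332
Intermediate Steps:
I(X, s) = -59 - s (I(X, s) = 4 - (s - 1*(-63)) = 4 - (s + 63) = 4 - (63 + s) = 4 + (-63 - s) = -59 - s)
W(S, w) = w + 151*S*w (W(S, w) = 151*S*w + w = w + 151*S*w)
W(148, 104) - I(-3, -23) = 104*(1 + 151*148) - (-59 - 1*(-23)) = 104*(1 + 22348) - (-59 + 23) = 104*22349 - 1*(-36) = 2324296 + 36 = 2324332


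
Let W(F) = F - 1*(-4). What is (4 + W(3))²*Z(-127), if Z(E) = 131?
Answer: 15851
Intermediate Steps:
W(F) = 4 + F (W(F) = F + 4 = 4 + F)
(4 + W(3))²*Z(-127) = (4 + (4 + 3))²*131 = (4 + 7)²*131 = 11²*131 = 121*131 = 15851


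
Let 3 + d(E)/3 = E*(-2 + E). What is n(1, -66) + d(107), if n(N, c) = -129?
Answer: 33567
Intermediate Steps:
d(E) = -9 + 3*E*(-2 + E) (d(E) = -9 + 3*(E*(-2 + E)) = -9 + 3*E*(-2 + E))
n(1, -66) + d(107) = -129 + (-9 - 6*107 + 3*107**2) = -129 + (-9 - 642 + 3*11449) = -129 + (-9 - 642 + 34347) = -129 + 33696 = 33567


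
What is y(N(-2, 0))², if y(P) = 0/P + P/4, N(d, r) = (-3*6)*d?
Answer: 81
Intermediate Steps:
N(d, r) = -18*d
y(P) = P/4 (y(P) = 0 + P*(¼) = 0 + P/4 = P/4)
y(N(-2, 0))² = ((-18*(-2))/4)² = ((¼)*36)² = 9² = 81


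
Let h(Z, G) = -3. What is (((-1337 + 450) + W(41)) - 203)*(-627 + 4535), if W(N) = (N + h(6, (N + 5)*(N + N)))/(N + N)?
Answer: -174574268/41 ≈ -4.2579e+6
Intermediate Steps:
W(N) = (-3 + N)/(2*N) (W(N) = (N - 3)/(N + N) = (-3 + N)/((2*N)) = (-3 + N)*(1/(2*N)) = (-3 + N)/(2*N))
(((-1337 + 450) + W(41)) - 203)*(-627 + 4535) = (((-1337 + 450) + (1/2)*(-3 + 41)/41) - 203)*(-627 + 4535) = ((-887 + (1/2)*(1/41)*38) - 203)*3908 = ((-887 + 19/41) - 203)*3908 = (-36348/41 - 203)*3908 = -44671/41*3908 = -174574268/41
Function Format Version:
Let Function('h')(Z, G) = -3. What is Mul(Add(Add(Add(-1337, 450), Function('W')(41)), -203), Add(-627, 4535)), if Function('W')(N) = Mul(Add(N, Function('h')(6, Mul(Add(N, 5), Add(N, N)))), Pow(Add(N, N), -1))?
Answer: Rational(-174574268, 41) ≈ -4.2579e+6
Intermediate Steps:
Function('W')(N) = Mul(Rational(1, 2), Pow(N, -1), Add(-3, N)) (Function('W')(N) = Mul(Add(N, -3), Pow(Add(N, N), -1)) = Mul(Add(-3, N), Pow(Mul(2, N), -1)) = Mul(Add(-3, N), Mul(Rational(1, 2), Pow(N, -1))) = Mul(Rational(1, 2), Pow(N, -1), Add(-3, N)))
Mul(Add(Add(Add(-1337, 450), Function('W')(41)), -203), Add(-627, 4535)) = Mul(Add(Add(Add(-1337, 450), Mul(Rational(1, 2), Pow(41, -1), Add(-3, 41))), -203), Add(-627, 4535)) = Mul(Add(Add(-887, Mul(Rational(1, 2), Rational(1, 41), 38)), -203), 3908) = Mul(Add(Add(-887, Rational(19, 41)), -203), 3908) = Mul(Add(Rational(-36348, 41), -203), 3908) = Mul(Rational(-44671, 41), 3908) = Rational(-174574268, 41)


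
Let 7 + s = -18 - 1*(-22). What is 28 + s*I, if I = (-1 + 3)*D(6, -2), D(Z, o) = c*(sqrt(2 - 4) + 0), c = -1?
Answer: 28 + 6*I*sqrt(2) ≈ 28.0 + 8.4853*I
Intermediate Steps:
D(Z, o) = -I*sqrt(2) (D(Z, o) = -(sqrt(2 - 4) + 0) = -(sqrt(-2) + 0) = -(I*sqrt(2) + 0) = -I*sqrt(2))
s = -3 (s = -7 + (-18 - 1*(-22)) = -7 + (-18 + 22) = -7 + 4 = -3)
I = -2*I*sqrt(2) (I = (-1 + 3)*(-I*sqrt(2)) = 2*(-I*sqrt(2)) = -2*I*sqrt(2) ≈ -2.8284*I)
28 + s*I = 28 - (-6)*I*sqrt(2) = 28 + 6*I*sqrt(2)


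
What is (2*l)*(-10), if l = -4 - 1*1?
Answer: 100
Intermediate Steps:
l = -5 (l = -4 - 1 = -5)
(2*l)*(-10) = (2*(-5))*(-10) = -10*(-10) = 100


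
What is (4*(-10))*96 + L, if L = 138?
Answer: -3702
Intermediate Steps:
(4*(-10))*96 + L = (4*(-10))*96 + 138 = -40*96 + 138 = -3840 + 138 = -3702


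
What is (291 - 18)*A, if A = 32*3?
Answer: 26208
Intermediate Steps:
A = 96
(291 - 18)*A = (291 - 18)*96 = 273*96 = 26208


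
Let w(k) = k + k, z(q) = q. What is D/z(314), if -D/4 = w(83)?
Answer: -332/157 ≈ -2.1147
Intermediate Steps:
w(k) = 2*k
D = -664 (D = -8*83 = -4*166 = -664)
D/z(314) = -664/314 = -664*1/314 = -332/157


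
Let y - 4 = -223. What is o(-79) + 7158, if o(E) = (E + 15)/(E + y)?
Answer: 1066574/149 ≈ 7158.2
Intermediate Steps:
y = -219 (y = 4 - 223 = -219)
o(E) = (15 + E)/(-219 + E) (o(E) = (E + 15)/(E - 219) = (15 + E)/(-219 + E))
o(-79) + 7158 = (15 - 79)/(-219 - 79) + 7158 = -64/(-298) + 7158 = -1/298*(-64) + 7158 = 32/149 + 7158 = 1066574/149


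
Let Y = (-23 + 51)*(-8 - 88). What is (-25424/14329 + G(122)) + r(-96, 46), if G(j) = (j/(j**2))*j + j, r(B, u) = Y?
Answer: -5254187/2047 ≈ -2566.8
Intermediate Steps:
Y = -2688 (Y = 28*(-96) = -2688)
r(B, u) = -2688
G(j) = 1 + j (G(j) = (j/j**2)*j + j = j/j + j = 1 + j)
(-25424/14329 + G(122)) + r(-96, 46) = (-25424/14329 + (1 + 122)) - 2688 = (-25424*1/14329 + 123) - 2688 = (-3632/2047 + 123) - 2688 = 248149/2047 - 2688 = -5254187/2047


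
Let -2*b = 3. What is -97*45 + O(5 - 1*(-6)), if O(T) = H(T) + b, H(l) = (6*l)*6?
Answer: -7941/2 ≈ -3970.5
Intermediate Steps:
b = -3/2 (b = -½*3 = -3/2 ≈ -1.5000)
H(l) = 36*l
O(T) = -3/2 + 36*T (O(T) = 36*T - 3/2 = -3/2 + 36*T)
-97*45 + O(5 - 1*(-6)) = -97*45 + (-3/2 + 36*(5 - 1*(-6))) = -4365 + (-3/2 + 36*(5 + 6)) = -4365 + (-3/2 + 36*11) = -4365 + (-3/2 + 396) = -4365 + 789/2 = -7941/2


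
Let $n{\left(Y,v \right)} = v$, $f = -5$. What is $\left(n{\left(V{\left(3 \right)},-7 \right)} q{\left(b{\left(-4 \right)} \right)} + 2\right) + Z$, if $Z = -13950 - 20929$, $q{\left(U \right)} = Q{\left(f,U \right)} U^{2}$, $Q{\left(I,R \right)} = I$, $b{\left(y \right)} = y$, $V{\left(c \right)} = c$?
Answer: $-34317$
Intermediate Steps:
$q{\left(U \right)} = - 5 U^{2}$
$Z = -34879$ ($Z = -13950 - 20929 = -34879$)
$\left(n{\left(V{\left(3 \right)},-7 \right)} q{\left(b{\left(-4 \right)} \right)} + 2\right) + Z = \left(- 7 \left(- 5 \left(-4\right)^{2}\right) + 2\right) - 34879 = \left(- 7 \left(\left(-5\right) 16\right) + 2\right) - 34879 = \left(\left(-7\right) \left(-80\right) + 2\right) - 34879 = \left(560 + 2\right) - 34879 = 562 - 34879 = -34317$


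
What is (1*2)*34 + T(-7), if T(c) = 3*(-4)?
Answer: 56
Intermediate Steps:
T(c) = -12
(1*2)*34 + T(-7) = (1*2)*34 - 12 = 2*34 - 12 = 68 - 12 = 56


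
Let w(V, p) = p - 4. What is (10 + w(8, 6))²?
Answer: 144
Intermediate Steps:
w(V, p) = -4 + p
(10 + w(8, 6))² = (10 + (-4 + 6))² = (10 + 2)² = 12² = 144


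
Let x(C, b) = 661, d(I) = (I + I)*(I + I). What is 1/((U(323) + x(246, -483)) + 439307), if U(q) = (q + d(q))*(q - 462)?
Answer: -1/57611853 ≈ -1.7358e-8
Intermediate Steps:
d(I) = 4*I² (d(I) = (2*I)*(2*I) = 4*I²)
U(q) = (-462 + q)*(q + 4*q²) (U(q) = (q + 4*q²)*(q - 462) = (q + 4*q²)*(-462 + q) = (-462 + q)*(q + 4*q²))
1/((U(323) + x(246, -483)) + 439307) = 1/((323*(-462 - 1847*323 + 4*323²) + 661) + 439307) = 1/((323*(-462 - 596581 + 4*104329) + 661) + 439307) = 1/((323*(-462 - 596581 + 417316) + 661) + 439307) = 1/((323*(-179727) + 661) + 439307) = 1/((-58051821 + 661) + 439307) = 1/(-58051160 + 439307) = 1/(-57611853) = -1/57611853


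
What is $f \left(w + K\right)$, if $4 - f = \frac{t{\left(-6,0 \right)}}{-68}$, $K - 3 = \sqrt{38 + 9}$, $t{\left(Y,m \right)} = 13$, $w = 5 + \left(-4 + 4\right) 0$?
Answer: $\frac{570}{17} + \frac{285 \sqrt{47}}{68} \approx 62.263$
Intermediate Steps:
$w = 5$ ($w = 5 + 0 \cdot 0 = 5 + 0 = 5$)
$K = 3 + \sqrt{47}$ ($K = 3 + \sqrt{38 + 9} = 3 + \sqrt{47} \approx 9.8557$)
$f = \frac{285}{68}$ ($f = 4 - \frac{13}{-68} = 4 - 13 \left(- \frac{1}{68}\right) = 4 - - \frac{13}{68} = 4 + \frac{13}{68} = \frac{285}{68} \approx 4.1912$)
$f \left(w + K\right) = \frac{285 \left(5 + \left(3 + \sqrt{47}\right)\right)}{68} = \frac{285 \left(8 + \sqrt{47}\right)}{68} = \frac{570}{17} + \frac{285 \sqrt{47}}{68}$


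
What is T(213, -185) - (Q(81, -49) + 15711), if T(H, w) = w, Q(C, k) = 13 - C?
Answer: -15828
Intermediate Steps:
T(213, -185) - (Q(81, -49) + 15711) = -185 - ((13 - 1*81) + 15711) = -185 - ((13 - 81) + 15711) = -185 - (-68 + 15711) = -185 - 1*15643 = -185 - 15643 = -15828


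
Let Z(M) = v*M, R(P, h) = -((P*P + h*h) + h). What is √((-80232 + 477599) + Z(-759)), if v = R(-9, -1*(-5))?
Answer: 4*√30101 ≈ 693.99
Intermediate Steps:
R(P, h) = -h - P² - h² (R(P, h) = -((P² + h²) + h) = -(h + P² + h²) = -h - P² - h²)
v = -111 (v = -(-1)*(-5) - 1*(-9)² - (-1*(-5))² = -1*5 - 1*81 - 1*5² = -5 - 81 - 1*25 = -5 - 81 - 25 = -111)
Z(M) = -111*M
√((-80232 + 477599) + Z(-759)) = √((-80232 + 477599) - 111*(-759)) = √(397367 + 84249) = √481616 = 4*√30101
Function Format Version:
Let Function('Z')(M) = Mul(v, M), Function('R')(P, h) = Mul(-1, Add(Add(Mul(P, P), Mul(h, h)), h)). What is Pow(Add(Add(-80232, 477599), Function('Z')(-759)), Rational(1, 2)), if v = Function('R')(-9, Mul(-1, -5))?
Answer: Mul(4, Pow(30101, Rational(1, 2))) ≈ 693.99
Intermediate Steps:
Function('R')(P, h) = Add(Mul(-1, h), Mul(-1, Pow(P, 2)), Mul(-1, Pow(h, 2))) (Function('R')(P, h) = Mul(-1, Add(Add(Pow(P, 2), Pow(h, 2)), h)) = Mul(-1, Add(h, Pow(P, 2), Pow(h, 2))) = Add(Mul(-1, h), Mul(-1, Pow(P, 2)), Mul(-1, Pow(h, 2))))
v = -111 (v = Add(Mul(-1, Mul(-1, -5)), Mul(-1, Pow(-9, 2)), Mul(-1, Pow(Mul(-1, -5), 2))) = Add(Mul(-1, 5), Mul(-1, 81), Mul(-1, Pow(5, 2))) = Add(-5, -81, Mul(-1, 25)) = Add(-5, -81, -25) = -111)
Function('Z')(M) = Mul(-111, M)
Pow(Add(Add(-80232, 477599), Function('Z')(-759)), Rational(1, 2)) = Pow(Add(Add(-80232, 477599), Mul(-111, -759)), Rational(1, 2)) = Pow(Add(397367, 84249), Rational(1, 2)) = Pow(481616, Rational(1, 2)) = Mul(4, Pow(30101, Rational(1, 2)))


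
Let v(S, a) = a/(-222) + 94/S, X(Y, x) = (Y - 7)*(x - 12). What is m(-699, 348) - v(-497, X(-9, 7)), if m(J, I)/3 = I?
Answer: 57624662/55167 ≈ 1044.5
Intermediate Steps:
m(J, I) = 3*I
X(Y, x) = (-12 + x)*(-7 + Y) (X(Y, x) = (-7 + Y)*(-12 + x) = (-12 + x)*(-7 + Y))
v(S, a) = 94/S - a/222 (v(S, a) = a*(-1/222) + 94/S = -a/222 + 94/S = 94/S - a/222)
m(-699, 348) - v(-497, X(-9, 7)) = 3*348 - (94/(-497) - (84 - 12*(-9) - 7*7 - 9*7)/222) = 1044 - (94*(-1/497) - (84 + 108 - 49 - 63)/222) = 1044 - (-94/497 - 1/222*80) = 1044 - (-94/497 - 40/111) = 1044 - 1*(-30314/55167) = 1044 + 30314/55167 = 57624662/55167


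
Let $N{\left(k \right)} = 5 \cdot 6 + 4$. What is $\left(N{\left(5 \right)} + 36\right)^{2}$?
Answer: $4900$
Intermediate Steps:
$N{\left(k \right)} = 34$ ($N{\left(k \right)} = 30 + 4 = 34$)
$\left(N{\left(5 \right)} + 36\right)^{2} = \left(34 + 36\right)^{2} = 70^{2} = 4900$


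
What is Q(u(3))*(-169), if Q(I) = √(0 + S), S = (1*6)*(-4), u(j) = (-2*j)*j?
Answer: -338*I*√6 ≈ -827.93*I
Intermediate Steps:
u(j) = -2*j²
S = -24 (S = 6*(-4) = -24)
Q(I) = 2*I*√6 (Q(I) = √(0 - 24) = √(-24) = 2*I*√6)
Q(u(3))*(-169) = (2*I*√6)*(-169) = -338*I*√6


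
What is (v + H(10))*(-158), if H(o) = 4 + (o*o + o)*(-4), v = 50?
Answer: 60988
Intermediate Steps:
H(o) = 4 - 4*o - 4*o² (H(o) = 4 + (o² + o)*(-4) = 4 + (o + o²)*(-4) = 4 + (-4*o - 4*o²) = 4 - 4*o - 4*o²)
(v + H(10))*(-158) = (50 + (4 - 4*10 - 4*10²))*(-158) = (50 + (4 - 40 - 4*100))*(-158) = (50 + (4 - 40 - 400))*(-158) = (50 - 436)*(-158) = -386*(-158) = 60988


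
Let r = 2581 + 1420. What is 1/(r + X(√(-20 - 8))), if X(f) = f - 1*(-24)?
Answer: 575/2314379 - 2*I*√7/16200653 ≈ 0.00024845 - 3.2662e-7*I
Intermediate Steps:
X(f) = 24 + f (X(f) = f + 24 = 24 + f)
r = 4001
1/(r + X(√(-20 - 8))) = 1/(4001 + (24 + √(-20 - 8))) = 1/(4001 + (24 + √(-28))) = 1/(4001 + (24 + 2*I*√7)) = 1/(4025 + 2*I*√7)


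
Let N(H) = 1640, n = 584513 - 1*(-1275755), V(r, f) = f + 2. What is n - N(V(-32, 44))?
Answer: 1858628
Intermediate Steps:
V(r, f) = 2 + f
n = 1860268 (n = 584513 + 1275755 = 1860268)
n - N(V(-32, 44)) = 1860268 - 1*1640 = 1860268 - 1640 = 1858628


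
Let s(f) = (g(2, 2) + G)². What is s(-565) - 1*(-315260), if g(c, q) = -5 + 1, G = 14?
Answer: 315360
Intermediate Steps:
g(c, q) = -4
s(f) = 100 (s(f) = (-4 + 14)² = 10² = 100)
s(-565) - 1*(-315260) = 100 - 1*(-315260) = 100 + 315260 = 315360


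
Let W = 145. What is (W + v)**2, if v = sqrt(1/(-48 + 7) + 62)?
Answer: 864566/41 + 3190*sqrt(861)/41 ≈ 23370.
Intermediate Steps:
v = 11*sqrt(861)/41 (v = sqrt(1/(-41) + 62) = sqrt(-1/41 + 62) = sqrt(2541/41) = 11*sqrt(861)/41 ≈ 7.8725)
(W + v)**2 = (145 + 11*sqrt(861)/41)**2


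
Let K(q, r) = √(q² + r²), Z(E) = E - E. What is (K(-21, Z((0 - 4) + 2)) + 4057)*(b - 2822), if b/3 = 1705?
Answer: 9350854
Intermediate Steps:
b = 5115 (b = 3*1705 = 5115)
Z(E) = 0
(K(-21, Z((0 - 4) + 2)) + 4057)*(b - 2822) = (√((-21)² + 0²) + 4057)*(5115 - 2822) = (√(441 + 0) + 4057)*2293 = (√441 + 4057)*2293 = (21 + 4057)*2293 = 4078*2293 = 9350854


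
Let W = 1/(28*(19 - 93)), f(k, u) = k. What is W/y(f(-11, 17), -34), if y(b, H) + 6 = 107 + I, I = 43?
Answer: -1/298368 ≈ -3.3516e-6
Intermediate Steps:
W = -1/2072 (W = 1/(28*(-74)) = 1/(-2072) = -1/2072 ≈ -0.00048263)
y(b, H) = 144 (y(b, H) = -6 + (107 + 43) = -6 + 150 = 144)
W/y(f(-11, 17), -34) = -1/2072/144 = -1/2072*1/144 = -1/298368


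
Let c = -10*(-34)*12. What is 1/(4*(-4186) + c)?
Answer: -1/12664 ≈ -7.8964e-5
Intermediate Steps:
c = 4080 (c = 340*12 = 4080)
1/(4*(-4186) + c) = 1/(4*(-4186) + 4080) = 1/(-16744 + 4080) = 1/(-12664) = -1/12664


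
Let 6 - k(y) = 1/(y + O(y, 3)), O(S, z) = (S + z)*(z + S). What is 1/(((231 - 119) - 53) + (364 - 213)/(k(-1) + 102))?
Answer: 323/19510 ≈ 0.016556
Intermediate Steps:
O(S, z) = (S + z)² (O(S, z) = (S + z)*(S + z) = (S + z)²)
k(y) = 6 - 1/(y + (3 + y)²) (k(y) = 6 - 1/(y + (y + 3)²) = 6 - 1/(y + (3 + y)²))
1/(((231 - 119) - 53) + (364 - 213)/(k(-1) + 102)) = 1/(((231 - 119) - 53) + (364 - 213)/((-1 + 6*(-1) + 6*(3 - 1)²)/(-1 + (3 - 1)²) + 102)) = 1/((112 - 53) + 151/((-1 - 6 + 6*2²)/(-1 + 2²) + 102)) = 1/(59 + 151/((-1 - 6 + 6*4)/(-1 + 4) + 102)) = 1/(59 + 151/((-1 - 6 + 24)/3 + 102)) = 1/(59 + 151/((⅓)*17 + 102)) = 1/(59 + 151/(17/3 + 102)) = 1/(59 + 151/(323/3)) = 1/(59 + 151*(3/323)) = 1/(59 + 453/323) = 1/(19510/323) = 323/19510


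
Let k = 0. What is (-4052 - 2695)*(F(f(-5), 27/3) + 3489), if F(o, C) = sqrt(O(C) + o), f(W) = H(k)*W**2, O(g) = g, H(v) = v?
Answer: -23560524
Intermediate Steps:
f(W) = 0 (f(W) = 0*W**2 = 0)
F(o, C) = sqrt(C + o)
(-4052 - 2695)*(F(f(-5), 27/3) + 3489) = (-4052 - 2695)*(sqrt(27/3 + 0) + 3489) = -6747*(sqrt(27*(1/3) + 0) + 3489) = -6747*(sqrt(9 + 0) + 3489) = -6747*(sqrt(9) + 3489) = -6747*(3 + 3489) = -6747*3492 = -23560524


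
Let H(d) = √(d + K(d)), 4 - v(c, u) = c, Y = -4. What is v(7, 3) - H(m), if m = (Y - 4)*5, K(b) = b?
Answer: -3 - 4*I*√5 ≈ -3.0 - 8.9443*I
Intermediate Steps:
v(c, u) = 4 - c
m = -40 (m = (-4 - 4)*5 = -8*5 = -40)
H(d) = √2*√d (H(d) = √(d + d) = √(2*d) = √2*√d)
v(7, 3) - H(m) = (4 - 1*7) - √2*√(-40) = (4 - 7) - √2*2*I*√10 = -3 - 4*I*√5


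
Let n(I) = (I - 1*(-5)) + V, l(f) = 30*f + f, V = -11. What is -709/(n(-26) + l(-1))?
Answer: 709/63 ≈ 11.254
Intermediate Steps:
l(f) = 31*f
n(I) = -6 + I (n(I) = (I - 1*(-5)) - 11 = (I + 5) - 11 = (5 + I) - 11 = -6 + I)
-709/(n(-26) + l(-1)) = -709/((-6 - 26) + 31*(-1)) = -709/(-32 - 31) = -709/(-63) = -1/63*(-709) = 709/63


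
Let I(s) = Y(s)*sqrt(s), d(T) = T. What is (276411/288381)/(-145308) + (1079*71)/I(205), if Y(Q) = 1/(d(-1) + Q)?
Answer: -92137/13968022116 + 15628236*sqrt(205)/205 ≈ 1.0915e+6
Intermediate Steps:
Y(Q) = 1/(-1 + Q)
I(s) = sqrt(s)/(-1 + s)
(276411/288381)/(-145308) + (1079*71)/I(205) = (276411/288381)/(-145308) + (1079*71)/((sqrt(205)/(-1 + 205))) = (276411*(1/288381))*(-1/145308) + 76609/((sqrt(205)/204)) = (92137/96127)*(-1/145308) + 76609/((sqrt(205)*(1/204))) = -92137/13968022116 + 76609/((sqrt(205)/204)) = -92137/13968022116 + 76609*(204*sqrt(205)/205) = -92137/13968022116 + 15628236*sqrt(205)/205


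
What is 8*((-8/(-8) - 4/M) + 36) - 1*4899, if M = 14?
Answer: -32237/7 ≈ -4605.3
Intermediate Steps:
8*((-8/(-8) - 4/M) + 36) - 1*4899 = 8*((-8/(-8) - 4/14) + 36) - 1*4899 = 8*((-8*(-1/8) - 4*1/14) + 36) - 4899 = 8*((1 - 2/7) + 36) - 4899 = 8*(5/7 + 36) - 4899 = 8*(257/7) - 4899 = 2056/7 - 4899 = -32237/7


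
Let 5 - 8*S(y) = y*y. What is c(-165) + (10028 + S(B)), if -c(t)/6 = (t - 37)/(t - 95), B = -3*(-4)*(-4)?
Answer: 5062701/520 ≈ 9736.0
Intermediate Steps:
B = -48 (B = 12*(-4) = -48)
c(t) = -6*(-37 + t)/(-95 + t) (c(t) = -6*(t - 37)/(t - 95) = -6*(-37 + t)/(-95 + t))
S(y) = 5/8 - y**2/8 (S(y) = 5/8 - y*y/8 = 5/8 - y**2/8)
c(-165) + (10028 + S(B)) = 6*(37 - 1*(-165))/(-95 - 165) + (10028 + (5/8 - 1/8*(-48)**2)) = 6*(37 + 165)/(-260) + (10028 + (5/8 - 1/8*2304)) = 6*(-1/260)*202 + (10028 + (5/8 - 288)) = -303/65 + (10028 - 2299/8) = -303/65 + 77925/8 = 5062701/520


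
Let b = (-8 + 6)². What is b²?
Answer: 16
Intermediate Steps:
b = 4 (b = (-2)² = 4)
b² = 4² = 16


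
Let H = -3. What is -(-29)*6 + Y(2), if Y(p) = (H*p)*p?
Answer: 162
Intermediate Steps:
Y(p) = -3*p² (Y(p) = (-3*p)*p = -3*p²)
-(-29)*6 + Y(2) = -(-29)*6 - 3*2² = -29*(-6) - 3*4 = 174 - 12 = 162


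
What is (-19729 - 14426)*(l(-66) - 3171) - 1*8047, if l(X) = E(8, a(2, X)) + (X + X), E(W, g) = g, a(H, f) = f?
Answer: 115060148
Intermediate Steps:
l(X) = 3*X (l(X) = X + (X + X) = X + 2*X = 3*X)
(-19729 - 14426)*(l(-66) - 3171) - 1*8047 = (-19729 - 14426)*(3*(-66) - 3171) - 1*8047 = -34155*(-198 - 3171) - 8047 = -34155*(-3369) - 8047 = 115068195 - 8047 = 115060148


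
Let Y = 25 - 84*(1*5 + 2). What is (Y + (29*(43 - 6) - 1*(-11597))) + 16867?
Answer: 28974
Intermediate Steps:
Y = -563 (Y = 25 - 84*(5 + 2) = 25 - 84*7 = 25 - 588 = -563)
(Y + (29*(43 - 6) - 1*(-11597))) + 16867 = (-563 + (29*(43 - 6) - 1*(-11597))) + 16867 = (-563 + (29*37 + 11597)) + 16867 = (-563 + (1073 + 11597)) + 16867 = (-563 + 12670) + 16867 = 12107 + 16867 = 28974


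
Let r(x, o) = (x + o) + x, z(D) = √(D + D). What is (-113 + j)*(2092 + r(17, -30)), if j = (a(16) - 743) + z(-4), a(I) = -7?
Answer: -1808848 + 4192*I*√2 ≈ -1.8088e+6 + 5928.4*I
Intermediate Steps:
z(D) = √2*√D (z(D) = √(2*D) = √2*√D)
j = -750 + 2*I*√2 (j = (-7 - 743) + √2*√(-4) = -750 + √2*(2*I) = -750 + 2*I*√2 ≈ -750.0 + 2.8284*I)
r(x, o) = o + 2*x (r(x, o) = (o + x) + x = o + 2*x)
(-113 + j)*(2092 + r(17, -30)) = (-113 + (-750 + 2*I*√2))*(2092 + (-30 + 2*17)) = (-863 + 2*I*√2)*(2092 + (-30 + 34)) = (-863 + 2*I*√2)*(2092 + 4) = (-863 + 2*I*√2)*2096 = -1808848 + 4192*I*√2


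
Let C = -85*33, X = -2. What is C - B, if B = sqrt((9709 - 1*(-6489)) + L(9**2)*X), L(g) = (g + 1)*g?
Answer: -2805 - sqrt(2914) ≈ -2859.0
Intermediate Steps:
L(g) = g*(1 + g) (L(g) = (1 + g)*g = g*(1 + g))
C = -2805
B = sqrt(2914) (B = sqrt((9709 - 1*(-6489)) + (9**2*(1 + 9**2))*(-2)) = sqrt((9709 + 6489) + (81*(1 + 81))*(-2)) = sqrt(16198 + (81*82)*(-2)) = sqrt(16198 + 6642*(-2)) = sqrt(16198 - 13284) = sqrt(2914) ≈ 53.981)
C - B = -2805 - sqrt(2914)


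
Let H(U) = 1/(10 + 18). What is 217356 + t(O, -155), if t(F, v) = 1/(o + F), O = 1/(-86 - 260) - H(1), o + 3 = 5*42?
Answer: 217903959320/1002521 ≈ 2.1736e+5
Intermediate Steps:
H(U) = 1/28
o = 207 (o = -3 + 5*42 = -3 + 210 = 207)
O = -187/4844 (O = 1/(-86 - 260) - 1*1/28 = 1/(-346) - 1/28 = -1/346 - 1/28 = -187/4844 ≈ -0.038604)
t(F, v) = 1/(207 + F)
217356 + t(O, -155) = 217356 + 1/(207 - 187/4844) = 217356 + 1/(1002521/4844) = 217356 + 4844/1002521 = 217903959320/1002521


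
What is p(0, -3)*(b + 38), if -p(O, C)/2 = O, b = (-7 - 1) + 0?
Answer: 0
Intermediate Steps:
b = -8 (b = -8 + 0 = -8)
p(O, C) = -2*O
p(0, -3)*(b + 38) = (-2*0)*(-8 + 38) = 0*30 = 0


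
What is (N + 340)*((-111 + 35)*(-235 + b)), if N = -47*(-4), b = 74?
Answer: 6460608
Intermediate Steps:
N = 188
(N + 340)*((-111 + 35)*(-235 + b)) = (188 + 340)*((-111 + 35)*(-235 + 74)) = 528*(-76*(-161)) = 528*12236 = 6460608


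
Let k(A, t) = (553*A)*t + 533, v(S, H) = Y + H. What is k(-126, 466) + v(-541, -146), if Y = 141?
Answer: -32469420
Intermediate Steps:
v(S, H) = 141 + H
k(A, t) = 533 + 553*A*t (k(A, t) = 553*A*t + 533 = 533 + 553*A*t)
k(-126, 466) + v(-541, -146) = (533 + 553*(-126)*466) + (141 - 146) = (533 - 32469948) - 5 = -32469415 - 5 = -32469420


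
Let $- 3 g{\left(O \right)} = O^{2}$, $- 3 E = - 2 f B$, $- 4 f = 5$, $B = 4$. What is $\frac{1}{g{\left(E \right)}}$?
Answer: $- \frac{27}{100} \approx -0.27$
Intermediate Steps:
$f = - \frac{5}{4}$ ($f = \left(- \frac{1}{4}\right) 5 = - \frac{5}{4} \approx -1.25$)
$E = - \frac{10}{3}$ ($E = - \frac{\left(-2\right) \left(- \frac{5}{4}\right) 4}{3} = - \frac{\frac{5}{2} \cdot 4}{3} = \left(- \frac{1}{3}\right) 10 = - \frac{10}{3} \approx -3.3333$)
$g{\left(O \right)} = - \frac{O^{2}}{3}$
$\frac{1}{g{\left(E \right)}} = \frac{1}{\left(- \frac{1}{3}\right) \left(- \frac{10}{3}\right)^{2}} = \frac{1}{\left(- \frac{1}{3}\right) \frac{100}{9}} = \frac{1}{- \frac{100}{27}} = - \frac{27}{100}$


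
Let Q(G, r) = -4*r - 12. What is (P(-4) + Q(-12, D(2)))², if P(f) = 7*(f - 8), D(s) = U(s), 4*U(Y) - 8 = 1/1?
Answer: 11025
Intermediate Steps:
U(Y) = 9/4 (U(Y) = 2 + (¼)/1 = 2 + (¼)*1 = 2 + ¼ = 9/4)
D(s) = 9/4
Q(G, r) = -12 - 4*r
P(f) = -56 + 7*f (P(f) = 7*(-8 + f) = -56 + 7*f)
(P(-4) + Q(-12, D(2)))² = ((-56 + 7*(-4)) + (-12 - 4*9/4))² = ((-56 - 28) + (-12 - 9))² = (-84 - 21)² = (-105)² = 11025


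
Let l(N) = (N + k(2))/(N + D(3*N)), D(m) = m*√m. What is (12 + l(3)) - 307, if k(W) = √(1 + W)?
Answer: -2949/10 + √3/30 ≈ -294.84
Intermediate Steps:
D(m) = m^(3/2)
l(N) = (N + √3)/(N + 3*√3*N^(3/2)) (l(N) = (N + √(1 + 2))/(N + (3*N)^(3/2)) = (N + √3)/(N + 3*√3*N^(3/2)))
(12 + l(3)) - 307 = (12 + (3 + √3)/(3 + 3*√3*3^(3/2))) - 307 = (12 + (3 + √3)/(3 + 3*√3*(3*√3))) - 307 = (12 + (3 + √3)/(3 + 27)) - 307 = (12 + (3 + √3)/30) - 307 = (12 + (⅒ + √3/30)) - 307 = (121/10 + √3/30) - 307 = -2949/10 + √3/30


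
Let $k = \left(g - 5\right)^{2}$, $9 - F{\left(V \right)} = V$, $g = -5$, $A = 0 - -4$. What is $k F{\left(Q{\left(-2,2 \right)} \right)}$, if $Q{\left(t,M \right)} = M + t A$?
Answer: $1500$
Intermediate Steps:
$A = 4$ ($A = 0 + 4 = 4$)
$Q{\left(t,M \right)} = M + 4 t$ ($Q{\left(t,M \right)} = M + t 4 = M + 4 t$)
$F{\left(V \right)} = 9 - V$
$k = 100$ ($k = \left(-5 - 5\right)^{2} = \left(-10\right)^{2} = 100$)
$k F{\left(Q{\left(-2,2 \right)} \right)} = 100 \left(9 - \left(2 + 4 \left(-2\right)\right)\right) = 100 \left(9 - \left(2 - 8\right)\right) = 100 \left(9 - -6\right) = 100 \left(9 + 6\right) = 100 \cdot 15 = 1500$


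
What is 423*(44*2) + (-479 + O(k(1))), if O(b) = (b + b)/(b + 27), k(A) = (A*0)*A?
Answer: 36745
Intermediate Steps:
k(A) = 0 (k(A) = 0*A = 0)
O(b) = 2*b/(27 + b) (O(b) = (2*b)/(27 + b) = 2*b/(27 + b))
423*(44*2) + (-479 + O(k(1))) = 423*(44*2) + (-479 + 2*0/(27 + 0)) = 423*88 + (-479 + 2*0/27) = 37224 + (-479 + 2*0*(1/27)) = 37224 + (-479 + 0) = 37224 - 479 = 36745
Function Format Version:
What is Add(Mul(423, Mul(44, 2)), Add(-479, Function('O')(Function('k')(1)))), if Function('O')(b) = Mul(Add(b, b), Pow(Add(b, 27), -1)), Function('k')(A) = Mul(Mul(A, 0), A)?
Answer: 36745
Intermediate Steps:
Function('k')(A) = 0 (Function('k')(A) = Mul(0, A) = 0)
Function('O')(b) = Mul(2, b, Pow(Add(27, b), -1)) (Function('O')(b) = Mul(Mul(2, b), Pow(Add(27, b), -1)) = Mul(2, b, Pow(Add(27, b), -1)))
Add(Mul(423, Mul(44, 2)), Add(-479, Function('O')(Function('k')(1)))) = Add(Mul(423, Mul(44, 2)), Add(-479, Mul(2, 0, Pow(Add(27, 0), -1)))) = Add(Mul(423, 88), Add(-479, Mul(2, 0, Pow(27, -1)))) = Add(37224, Add(-479, Mul(2, 0, Rational(1, 27)))) = Add(37224, Add(-479, 0)) = Add(37224, -479) = 36745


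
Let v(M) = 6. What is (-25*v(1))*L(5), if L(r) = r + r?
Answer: -1500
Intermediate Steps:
L(r) = 2*r
(-25*v(1))*L(5) = (-25*6)*(2*5) = -150*10 = -1500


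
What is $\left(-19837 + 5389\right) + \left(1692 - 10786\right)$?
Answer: $-23542$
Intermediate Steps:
$\left(-19837 + 5389\right) + \left(1692 - 10786\right) = -14448 + \left(1692 - 10786\right) = -14448 - 9094 = -23542$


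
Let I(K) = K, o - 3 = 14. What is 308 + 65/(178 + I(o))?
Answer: 925/3 ≈ 308.33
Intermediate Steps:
o = 17 (o = 3 + 14 = 17)
308 + 65/(178 + I(o)) = 308 + 65/(178 + 17) = 308 + 65/195 = 308 + 65*(1/195) = 308 + ⅓ = 925/3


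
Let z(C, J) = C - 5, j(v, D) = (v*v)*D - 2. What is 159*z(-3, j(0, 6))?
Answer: -1272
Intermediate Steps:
j(v, D) = -2 + D*v**2 (j(v, D) = v**2*D - 2 = D*v**2 - 2 = -2 + D*v**2)
z(C, J) = -5 + C
159*z(-3, j(0, 6)) = 159*(-5 - 3) = 159*(-8) = -1272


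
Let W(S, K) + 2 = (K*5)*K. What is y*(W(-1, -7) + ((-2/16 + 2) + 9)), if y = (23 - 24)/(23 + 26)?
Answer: -2031/392 ≈ -5.1811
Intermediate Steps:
W(S, K) = -2 + 5*K² (W(S, K) = -2 + (K*5)*K = -2 + (5*K)*K = -2 + 5*K²)
y = -1/49 ≈ -0.020408
y*(W(-1, -7) + ((-2/16 + 2) + 9)) = -((-2 + 5*(-7)²) + ((-2/16 + 2) + 9))/49 = -((-2 + 5*49) + ((-2*1/16 + 2) + 9))/49 = -((-2 + 245) + ((-⅛ + 2) + 9))/49 = -(243 + (15/8 + 9))/49 = -(243 + 87/8)/49 = -1/49*2031/8 = -2031/392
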